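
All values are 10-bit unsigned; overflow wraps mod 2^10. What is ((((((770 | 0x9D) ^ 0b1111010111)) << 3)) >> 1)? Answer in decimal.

770 = 1100000010
0x9D = 0010011101
→ | → 1110011111 = 927
0b1111010111 = 1111010111
→ ^ → 0001001000 = 72
→ << 3 (mod 2^10) → 1001000000 = 576
→ >> 1 → 0100100000 = 288

288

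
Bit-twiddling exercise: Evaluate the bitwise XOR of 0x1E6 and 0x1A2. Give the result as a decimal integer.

68

0x1E6 = 111100110
0x1A2 = 110100010
XOR → 001000100 = 68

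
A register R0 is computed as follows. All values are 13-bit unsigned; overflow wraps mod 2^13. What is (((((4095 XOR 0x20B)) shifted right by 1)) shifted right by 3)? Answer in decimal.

4095 = 0111111111111
0x20B = 0001000001011
→ XOR → 0110111110100 = 3572
→ shifted right by 1 → 0011011111010 = 1786
→ shifted right by 3 → 0000011011111 = 223

223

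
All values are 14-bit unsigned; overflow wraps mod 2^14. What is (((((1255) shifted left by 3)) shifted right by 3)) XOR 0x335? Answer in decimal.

1255 = 00010011100111
→ shifted left by 3 (mod 2^14) → 10011100111000 = 10040
→ shifted right by 3 → 00010011100111 = 1255
0x335 = 00001100110101
→ XOR → 00011111010010 = 2002

2002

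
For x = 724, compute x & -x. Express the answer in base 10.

x = 1011010100 = 724
-x (two's complement) = …0100101100
AND   = 0000000100 = 4
(x & -x isolates the lowest set bit of x.)

4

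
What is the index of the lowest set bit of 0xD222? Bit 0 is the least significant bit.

1

0xD222 = 1101001000100010
Trailing zeros: 1, so the lowest set bit is bit 1 (value 2).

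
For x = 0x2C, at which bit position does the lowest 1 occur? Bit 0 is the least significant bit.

2

0x2C = 101100
Trailing zeros: 2, so the lowest set bit is bit 2 (value 4).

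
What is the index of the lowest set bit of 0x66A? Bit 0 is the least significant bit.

1

0x66A = 11001101010
Trailing zeros: 1, so the lowest set bit is bit 1 (value 2).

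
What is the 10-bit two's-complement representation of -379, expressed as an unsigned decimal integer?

379 in 10 bits: 0101111011
Invert: 1010000100
Add 1:  1010000101 = 645
(Check: 2^10 - 379 = 1024 - 379 = 645.)

645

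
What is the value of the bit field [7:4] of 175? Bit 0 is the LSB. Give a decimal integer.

10

v = 000010101111
Shift right by 4: 00001010
Mask low 4 bits: 1010 = 10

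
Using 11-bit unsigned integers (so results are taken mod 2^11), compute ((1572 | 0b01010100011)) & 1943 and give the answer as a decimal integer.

1671

1572 = 11000100100
0b01010100011 = 01010100011
→ | → 11010100111 = 1703
1943 = 11110010111
→ & → 11010000111 = 1671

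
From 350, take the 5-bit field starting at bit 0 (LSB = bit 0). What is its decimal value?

v = 00000101011110
Shift right by 0: 00000101011110
Mask low 5 bits: 11110 = 30

30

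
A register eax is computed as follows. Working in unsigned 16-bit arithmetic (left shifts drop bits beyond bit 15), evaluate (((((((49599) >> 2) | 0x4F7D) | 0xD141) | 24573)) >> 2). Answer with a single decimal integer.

49599 = 1100000110111111
→ >> 2 → 0011000001101111 = 12399
0x4F7D = 0100111101111101
→ | → 0111111101111111 = 32639
0xD141 = 1101000101000001
→ | → 1111111101111111 = 65407
24573 = 0101111111111101
→ | → 1111111111111111 = 65535
→ >> 2 → 0011111111111111 = 16383

16383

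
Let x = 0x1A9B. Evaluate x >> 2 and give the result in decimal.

0x1A9B = 1101010011011
shift right by 2 → 0011010100110 = 1702
(equivalently, floor(6811 / 4))

1702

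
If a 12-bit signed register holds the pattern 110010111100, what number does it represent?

pattern = 110010111100 (MSB is 1 ⇒ negative)
Invert: 001101000011, add 1 → 001101000100 = 836, so the value is -836.
(Equivalently: 3260 - 2^12 = 3260 - 4096 = -836.)

-836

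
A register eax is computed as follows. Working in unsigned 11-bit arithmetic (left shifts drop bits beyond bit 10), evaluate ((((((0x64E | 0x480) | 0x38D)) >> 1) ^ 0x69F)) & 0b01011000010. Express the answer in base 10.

64

0x64E = 11001001110
0x480 = 10010000000
→ | → 11011001110 = 1742
0x38D = 01110001101
→ | → 11111001111 = 1999
→ >> 1 → 01111100111 = 999
0x69F = 11010011111
→ ^ → 10101111000 = 1400
0b01011000010 = 01011000010
→ & → 00001000000 = 64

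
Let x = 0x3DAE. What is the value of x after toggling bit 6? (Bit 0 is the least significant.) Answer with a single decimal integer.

x = 11110110101110
bit 6 is currently 0; toggle it via x ^ (1 << 6) = x ^ 64
→ 11110111101110 = 15854

15854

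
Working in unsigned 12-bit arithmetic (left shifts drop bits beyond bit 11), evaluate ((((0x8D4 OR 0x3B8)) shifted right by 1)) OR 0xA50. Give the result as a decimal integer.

0x8D4 = 100011010100
0x3B8 = 001110111000
→ OR → 101111111100 = 3068
→ shifted right by 1 → 010111111110 = 1534
0xA50 = 101001010000
→ OR → 111111111110 = 4094

4094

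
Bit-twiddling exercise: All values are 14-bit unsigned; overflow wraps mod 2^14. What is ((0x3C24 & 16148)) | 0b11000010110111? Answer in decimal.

15543

0x3C24 = 11110000100100
16148 = 11111100010100
→ & → 11110000000100 = 15364
0b11000010110111 = 11000010110111
→ | → 11110010110111 = 15543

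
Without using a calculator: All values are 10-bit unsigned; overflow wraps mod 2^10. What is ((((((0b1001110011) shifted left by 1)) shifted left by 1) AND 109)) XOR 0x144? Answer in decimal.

264

0b1001110011 = 1001110011
→ shifted left by 1 (mod 2^10) → 0011100110 = 230
→ shifted left by 1 (mod 2^10) → 0111001100 = 460
109 = 0001101101
→ AND → 0001001100 = 76
0x144 = 0101000100
→ XOR → 0100001000 = 264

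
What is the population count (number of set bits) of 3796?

7

3796 = 111011010100
Count the 1s: 1 + 1 + 1 + 1 + 1 + 1 + 1 = 7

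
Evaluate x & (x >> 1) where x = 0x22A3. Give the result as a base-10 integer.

x = 10001010100011 = 8867
x>>1 = 01000101010001
AND  = 00000000000001 = 1
(x & (x >> 1) has a 1 wherever x has two consecutive 1 bits.)

1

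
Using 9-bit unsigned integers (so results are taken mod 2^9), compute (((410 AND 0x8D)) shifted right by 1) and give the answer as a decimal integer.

410 = 110011010
0x8D = 010001101
→ AND → 010001000 = 136
→ shifted right by 1 → 001000100 = 68

68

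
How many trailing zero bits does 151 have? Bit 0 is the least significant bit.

0

151 = 10010111
Trailing zeros: 0, so the lowest set bit is bit 0 (value 1).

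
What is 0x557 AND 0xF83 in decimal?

0x557 = 010101010111
0xF83 = 111110000011
AND → 010100000011 = 1283

1283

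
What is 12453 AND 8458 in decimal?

12453 = 11000010100101
8458 = 10000100001010
AND → 10000000000000 = 8192

8192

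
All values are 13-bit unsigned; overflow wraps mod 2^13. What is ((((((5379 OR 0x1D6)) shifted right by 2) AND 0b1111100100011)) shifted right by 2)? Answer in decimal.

5379 = 1010100000011
0x1D6 = 0000111010110
→ OR → 1010111010111 = 5591
→ shifted right by 2 → 0010101110101 = 1397
0b1111100100011 = 1111100100011
→ AND → 0010100100001 = 1313
→ shifted right by 2 → 0000101001000 = 328

328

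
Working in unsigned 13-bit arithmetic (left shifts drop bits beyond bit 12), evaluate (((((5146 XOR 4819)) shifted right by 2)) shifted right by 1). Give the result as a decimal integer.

217

5146 = 1010000011010
4819 = 1001011010011
→ XOR → 0011011001001 = 1737
→ shifted right by 2 → 0000110110010 = 434
→ shifted right by 1 → 0000011011001 = 217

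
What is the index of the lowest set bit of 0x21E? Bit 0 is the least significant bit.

1

0x21E = 1000011110
Trailing zeros: 1, so the lowest set bit is bit 1 (value 2).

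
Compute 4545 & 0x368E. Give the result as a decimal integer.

4545 = 01000111000001
0x368E = 11011010001110
AND → 01000010000000 = 4224

4224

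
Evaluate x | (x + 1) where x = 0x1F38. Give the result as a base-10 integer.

x = 1111100111000 = 7992
x + 1 = 1111100111001
OR    = 1111100111001 = 7993
(x | (x + 1) sets the lowest cleared bit.)

7993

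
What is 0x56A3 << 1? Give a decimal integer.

0x56A3 = 0101011010100011
shift left by 1 → 1010110101000110 = 44358
(equivalently, 22179 × 2^1 = 22179 × 2)

44358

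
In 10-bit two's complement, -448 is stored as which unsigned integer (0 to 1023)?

576

448 in 10 bits: 0111000000
Invert: 1000111111
Add 1:  1001000000 = 576
(Check: 2^10 - 448 = 1024 - 448 = 576.)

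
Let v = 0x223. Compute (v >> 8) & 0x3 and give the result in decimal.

v = 01000100011
Shift right by 8: 010
Mask low 2 bits: 10 = 2

2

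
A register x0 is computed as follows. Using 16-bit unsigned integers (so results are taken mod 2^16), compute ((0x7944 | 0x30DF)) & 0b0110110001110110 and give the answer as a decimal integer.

26710

0x7944 = 0111100101000100
0x30DF = 0011000011011111
→ | → 0111100111011111 = 31199
0b0110110001110110 = 0110110001110110
→ & → 0110100001010110 = 26710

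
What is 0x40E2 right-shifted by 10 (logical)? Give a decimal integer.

0x40E2 = 100000011100010
shift right by 10 → 000000000010000 = 16
(equivalently, floor(16610 / 1024))

16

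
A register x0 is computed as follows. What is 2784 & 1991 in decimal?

2784 = 101011100000
1991 = 011111000111
AND → 001011000000 = 704

704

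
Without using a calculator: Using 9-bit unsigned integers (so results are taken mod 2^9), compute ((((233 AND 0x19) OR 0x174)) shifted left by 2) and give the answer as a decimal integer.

233 = 011101001
0x19 = 000011001
→ AND → 000001001 = 9
0x174 = 101110100
→ OR → 101111101 = 381
→ shifted left by 2 (mod 2^9) → 111110100 = 500

500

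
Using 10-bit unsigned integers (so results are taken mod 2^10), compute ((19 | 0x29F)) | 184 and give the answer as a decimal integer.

19 = 0000010011
0x29F = 1010011111
→ | → 1010011111 = 671
184 = 0010111000
→ | → 1010111111 = 703

703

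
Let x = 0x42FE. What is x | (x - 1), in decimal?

x = 100001011111110 = 17150
x - 1 = 100001011111101
OR    = 100001011111111 = 17151
(x | (x - 1) sets all bits below the lowest set bit.)

17151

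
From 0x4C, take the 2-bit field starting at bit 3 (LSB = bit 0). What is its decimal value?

v = 001001100
Shift right by 3: 001001
Mask low 2 bits: 01 = 1

1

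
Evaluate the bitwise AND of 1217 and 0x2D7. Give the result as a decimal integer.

193

1217 = 10011000001
0x2D7 = 01011010111
AND → 00011000001 = 193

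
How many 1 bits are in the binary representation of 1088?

2

1088 = 10001000000
Count the 1s: 1 + 1 = 2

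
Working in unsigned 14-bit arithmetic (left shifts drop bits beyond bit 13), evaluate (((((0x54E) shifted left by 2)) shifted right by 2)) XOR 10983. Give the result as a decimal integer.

12201

0x54E = 00010101001110
→ shifted left by 2 (mod 2^14) → 01010100111000 = 5432
→ shifted right by 2 → 00010101001110 = 1358
10983 = 10101011100111
→ XOR → 10111110101001 = 12201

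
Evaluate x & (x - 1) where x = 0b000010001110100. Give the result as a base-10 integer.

1136

x = 10001110100 = 1140
x - 1 = 10001110011
AND   = 10001110000 = 1136
(x & (x - 1) clears the lowest set bit of x.)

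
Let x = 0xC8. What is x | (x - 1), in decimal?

x = 11001000 = 200
x - 1 = 11000111
OR    = 11001111 = 207
(x | (x - 1) sets all bits below the lowest set bit.)

207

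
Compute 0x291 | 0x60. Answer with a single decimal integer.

0x291 = 1010010001
0x60 = 0001100000
 OR → 1011110001 = 753

753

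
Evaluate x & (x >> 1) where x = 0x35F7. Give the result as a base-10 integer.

x = 11010111110111 = 13815
x>>1 = 01101011111011
AND  = 01000011110011 = 4339
(x & (x >> 1) has a 1 wherever x has two consecutive 1 bits.)

4339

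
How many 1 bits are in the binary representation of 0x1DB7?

10

0x1DB7 = 1110110110111
Count the 1s: 1 + 1 + 1 + 1 + 1 + 1 + 1 + 1 + 1 + 1 = 10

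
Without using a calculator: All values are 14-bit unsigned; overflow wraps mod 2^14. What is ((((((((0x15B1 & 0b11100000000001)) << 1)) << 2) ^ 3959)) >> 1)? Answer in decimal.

1983

0x15B1 = 01010110110001
0b11100000000001 = 11100000000001
→ & → 01000000000001 = 4097
→ << 1 (mod 2^14) → 10000000000010 = 8194
→ << 2 (mod 2^14) → 00000000001000 = 8
3959 = 00111101110111
→ ^ → 00111101111111 = 3967
→ >> 1 → 00011110111111 = 1983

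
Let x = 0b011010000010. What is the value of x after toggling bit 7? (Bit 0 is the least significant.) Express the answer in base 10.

1538

x = 011010000010
bit 7 is currently 1; toggle it via x ^ (1 << 7) = x ^ 128
→ 011000000010 = 1538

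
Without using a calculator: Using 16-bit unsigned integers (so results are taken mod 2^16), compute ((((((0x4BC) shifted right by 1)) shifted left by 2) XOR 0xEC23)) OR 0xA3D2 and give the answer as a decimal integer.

0x4BC = 0000010010111100
→ shifted right by 1 → 0000001001011110 = 606
→ shifted left by 2 (mod 2^16) → 0000100101111000 = 2424
0xEC23 = 1110110000100011
→ XOR → 1110010101011011 = 58715
0xA3D2 = 1010001111010010
→ OR → 1110011111011011 = 59355

59355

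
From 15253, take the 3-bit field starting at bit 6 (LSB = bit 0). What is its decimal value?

v = 11101110010101
Shift right by 6: 11101110
Mask low 3 bits: 110 = 6

6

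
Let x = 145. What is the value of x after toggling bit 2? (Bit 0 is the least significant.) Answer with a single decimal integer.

x = 010010001
bit 2 is currently 0; toggle it via x ^ (1 << 2) = x ^ 4
→ 010010101 = 149

149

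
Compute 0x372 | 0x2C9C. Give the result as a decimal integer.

0x372 = 00001101110010
0x2C9C = 10110010011100
 OR → 10111111111110 = 12286

12286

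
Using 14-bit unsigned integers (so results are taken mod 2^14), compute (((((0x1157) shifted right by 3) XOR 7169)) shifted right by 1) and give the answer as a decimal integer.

0x1157 = 01000101010111
→ shifted right by 3 → 00001000101010 = 554
7169 = 01110000000001
→ XOR → 01111000101011 = 7723
→ shifted right by 1 → 00111100010101 = 3861

3861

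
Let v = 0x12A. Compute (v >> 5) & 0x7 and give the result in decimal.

v = 100101010
Shift right by 5: 1001
Mask low 3 bits: 001 = 1

1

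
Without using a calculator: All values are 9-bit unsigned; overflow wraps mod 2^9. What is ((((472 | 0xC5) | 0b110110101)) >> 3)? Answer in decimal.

63

472 = 111011000
0xC5 = 011000101
→ | → 111011101 = 477
0b110110101 = 110110101
→ | → 111111101 = 509
→ >> 3 → 000111111 = 63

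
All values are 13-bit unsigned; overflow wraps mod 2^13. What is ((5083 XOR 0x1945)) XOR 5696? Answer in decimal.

7390

5083 = 1001111011011
0x1945 = 1100101000101
→ XOR → 0101010011110 = 2718
5696 = 1011001000000
→ XOR → 1110011011110 = 7390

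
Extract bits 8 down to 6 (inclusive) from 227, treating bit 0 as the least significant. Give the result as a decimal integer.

v = 0011100011
Shift right by 6: 0011
Mask low 3 bits: 011 = 3

3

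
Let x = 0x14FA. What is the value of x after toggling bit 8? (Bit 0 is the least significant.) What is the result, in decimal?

5626

x = 01010011111010
bit 8 is currently 0; toggle it via x ^ (1 << 8) = x ^ 256
→ 01010111111010 = 5626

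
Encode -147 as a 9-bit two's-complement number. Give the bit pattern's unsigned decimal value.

365

147 in 9 bits: 010010011
Invert: 101101100
Add 1:  101101101 = 365
(Check: 2^9 - 147 = 512 - 147 = 365.)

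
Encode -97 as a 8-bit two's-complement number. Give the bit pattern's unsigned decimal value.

159

97 in 8 bits: 01100001
Invert: 10011110
Add 1:  10011111 = 159
(Check: 2^8 - 97 = 256 - 97 = 159.)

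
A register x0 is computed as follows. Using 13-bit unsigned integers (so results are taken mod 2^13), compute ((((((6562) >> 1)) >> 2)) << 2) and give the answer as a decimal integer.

3280

6562 = 1100110100010
→ >> 1 → 0110011010001 = 3281
→ >> 2 → 0001100110100 = 820
→ << 2 (mod 2^13) → 0110011010000 = 3280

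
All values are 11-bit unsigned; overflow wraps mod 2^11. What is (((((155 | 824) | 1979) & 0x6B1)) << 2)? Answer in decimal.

155 = 00010011011
824 = 01100111000
→ | → 01110111011 = 955
1979 = 11110111011
→ | → 11110111011 = 1979
0x6B1 = 11010110001
→ & → 11010110001 = 1713
→ << 2 (mod 2^11) → 01011000100 = 708

708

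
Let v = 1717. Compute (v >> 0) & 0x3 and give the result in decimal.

v = 11010110101
Shift right by 0: 11010110101
Mask low 2 bits: 01 = 1

1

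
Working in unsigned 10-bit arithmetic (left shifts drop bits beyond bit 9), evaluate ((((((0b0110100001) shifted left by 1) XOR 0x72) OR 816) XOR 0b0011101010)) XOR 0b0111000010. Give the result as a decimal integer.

0b0110100001 = 0110100001
→ shifted left by 1 (mod 2^10) → 1101000010 = 834
0x72 = 0001110010
→ XOR → 1100110000 = 816
816 = 1100110000
→ OR → 1100110000 = 816
0b0011101010 = 0011101010
→ XOR → 1111011010 = 986
0b0111000010 = 0111000010
→ XOR → 1000011000 = 536

536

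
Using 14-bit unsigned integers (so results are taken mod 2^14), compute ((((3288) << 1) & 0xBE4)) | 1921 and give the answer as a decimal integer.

3288 = 00110011011000
→ << 1 (mod 2^14) → 01100110110000 = 6576
0xBE4 = 00101111100100
→ & → 00100110100000 = 2464
1921 = 00011110000001
→ | → 00111110100001 = 4001

4001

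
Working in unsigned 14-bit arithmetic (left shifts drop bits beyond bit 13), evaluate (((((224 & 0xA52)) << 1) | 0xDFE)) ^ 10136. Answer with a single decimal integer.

224 = 00000011100000
0xA52 = 00101001010010
→ & → 00000001000000 = 64
→ << 1 (mod 2^14) → 00000010000000 = 128
0xDFE = 00110111111110
→ | → 00110111111110 = 3582
10136 = 10011110011000
→ ^ → 10101001100110 = 10854

10854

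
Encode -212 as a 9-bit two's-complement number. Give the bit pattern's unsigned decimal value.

300

212 in 9 bits: 011010100
Invert: 100101011
Add 1:  100101100 = 300
(Check: 2^9 - 212 = 512 - 212 = 300.)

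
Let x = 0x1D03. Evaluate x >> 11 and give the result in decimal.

3

0x1D03 = 1110100000011
shift right by 11 → 0000000000011 = 3
(equivalently, floor(7427 / 2048))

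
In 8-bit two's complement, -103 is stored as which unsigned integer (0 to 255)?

103 in 8 bits: 01100111
Invert: 10011000
Add 1:  10011001 = 153
(Check: 2^8 - 103 = 256 - 103 = 153.)

153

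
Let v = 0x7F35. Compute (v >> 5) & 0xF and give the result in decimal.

9

v = 111111100110101
Shift right by 5: 1111111001
Mask low 4 bits: 1001 = 9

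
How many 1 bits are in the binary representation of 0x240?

0x240 = 1001000000
Count the 1s: 1 + 1 = 2

2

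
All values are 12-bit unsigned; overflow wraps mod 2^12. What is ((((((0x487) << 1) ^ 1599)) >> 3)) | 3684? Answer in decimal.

0x487 = 010010000111
→ << 1 (mod 2^12) → 100100001110 = 2318
1599 = 011000111111
→ ^ → 111100110001 = 3889
→ >> 3 → 000111100110 = 486
3684 = 111001100100
→ | → 111111100110 = 4070

4070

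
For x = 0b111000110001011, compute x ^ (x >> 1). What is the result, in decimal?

18766

x = 111000110001011 = 29067
x>>1 = 011100011000101
XOR  = 100100101001110 = 18766
(x ^ (x >> 1) gives the standard binary-reflected Gray code of x.)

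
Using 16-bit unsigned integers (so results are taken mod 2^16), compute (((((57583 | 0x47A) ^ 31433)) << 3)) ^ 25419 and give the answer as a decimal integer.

57583 = 1110000011101111
0x47A = 0000010001111010
→ | → 1110010011111111 = 58623
31433 = 0111101011001001
→ ^ → 1001111000110110 = 40502
→ << 3 (mod 2^16) → 1111000110110000 = 61872
25419 = 0110001101001011
→ ^ → 1001001011111011 = 37627

37627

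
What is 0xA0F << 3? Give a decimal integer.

0xA0F = 000101000001111
shift left by 3 → 101000001111000 = 20600
(equivalently, 2575 × 2^3 = 2575 × 8)

20600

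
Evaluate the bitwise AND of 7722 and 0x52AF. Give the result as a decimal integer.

4650

7722 = 001111000101010
0x52AF = 101001010101111
AND → 001001000101010 = 4650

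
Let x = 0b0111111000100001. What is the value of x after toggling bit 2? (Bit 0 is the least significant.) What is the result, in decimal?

32293

x = 0111111000100001
bit 2 is currently 0; toggle it via x ^ (1 << 2) = x ^ 4
→ 0111111000100101 = 32293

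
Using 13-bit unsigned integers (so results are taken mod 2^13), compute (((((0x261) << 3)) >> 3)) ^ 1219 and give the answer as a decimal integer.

0x261 = 0001001100001
→ << 3 (mod 2^13) → 1001100001000 = 4872
→ >> 3 → 0001001100001 = 609
1219 = 0010011000011
→ ^ → 0011010100010 = 1698

1698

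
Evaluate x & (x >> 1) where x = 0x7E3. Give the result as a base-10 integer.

x = 11111100011 = 2019
x>>1 = 01111110001
AND  = 01111100001 = 993
(x & (x >> 1) has a 1 wherever x has two consecutive 1 bits.)

993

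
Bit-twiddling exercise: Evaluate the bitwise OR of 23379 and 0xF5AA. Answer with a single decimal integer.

65531

23379 = 0101101101010011
0xF5AA = 1111010110101010
 OR → 1111111111111011 = 65531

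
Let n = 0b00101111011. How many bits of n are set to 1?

n = 101111011
Count the 1s: 1 + 1 + 1 + 1 + 1 + 1 + 1 = 7

7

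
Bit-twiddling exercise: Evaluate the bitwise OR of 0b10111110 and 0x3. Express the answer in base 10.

191

a = 10111110
0x3 = 00000011
 OR → 10111111 = 191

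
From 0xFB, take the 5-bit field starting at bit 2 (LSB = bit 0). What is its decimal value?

v = 11111011
Shift right by 2: 111110
Mask low 5 bits: 11110 = 30

30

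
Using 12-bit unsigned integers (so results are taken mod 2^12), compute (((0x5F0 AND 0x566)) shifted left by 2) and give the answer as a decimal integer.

1408

0x5F0 = 010111110000
0x566 = 010101100110
→ AND → 010101100000 = 1376
→ shifted left by 2 (mod 2^12) → 010110000000 = 1408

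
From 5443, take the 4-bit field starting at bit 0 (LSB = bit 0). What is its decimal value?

v = 1010101000011
Shift right by 0: 1010101000011
Mask low 4 bits: 0011 = 3

3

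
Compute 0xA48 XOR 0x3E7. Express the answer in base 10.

0xA48 = 101001001000
0x3E7 = 001111100111
XOR → 100110101111 = 2479

2479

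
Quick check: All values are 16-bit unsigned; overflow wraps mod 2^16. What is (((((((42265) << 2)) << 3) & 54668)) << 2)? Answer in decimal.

42265 = 1010010100011001
→ << 2 (mod 2^16) → 1001010001100100 = 37988
→ << 3 (mod 2^16) → 1010001100100000 = 41760
54668 = 1101010110001100
→ & → 1000000100000000 = 33024
→ << 2 (mod 2^16) → 0000010000000000 = 1024

1024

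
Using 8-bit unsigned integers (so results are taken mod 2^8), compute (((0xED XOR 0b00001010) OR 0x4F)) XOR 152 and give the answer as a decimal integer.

119

0xED = 11101101
0b00001010 = 00001010
→ XOR → 11100111 = 231
0x4F = 01001111
→ OR → 11101111 = 239
152 = 10011000
→ XOR → 01110111 = 119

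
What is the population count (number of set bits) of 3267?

6

3267 = 110011000011
Count the 1s: 1 + 1 + 1 + 1 + 1 + 1 = 6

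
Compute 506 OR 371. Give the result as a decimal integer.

506 = 111111010
371 = 101110011
 OR → 111111011 = 507

507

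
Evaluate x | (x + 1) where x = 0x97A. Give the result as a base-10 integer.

x = 100101111010 = 2426
x + 1 = 100101111011
OR    = 100101111011 = 2427
(x | (x + 1) sets the lowest cleared bit.)

2427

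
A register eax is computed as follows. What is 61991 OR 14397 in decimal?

61991 = 1111001000100111
14397 = 0011100000111101
 OR → 1111101000111111 = 64063

64063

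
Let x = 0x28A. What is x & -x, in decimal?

2

x = 1010001010 = 650
-x (two's complement) = …0101110110
AND   = 0000000010 = 2
(x & -x isolates the lowest set bit of x.)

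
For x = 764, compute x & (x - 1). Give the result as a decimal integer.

760

x = 1011111100 = 764
x - 1 = 1011111011
AND   = 1011111000 = 760
(x & (x - 1) clears the lowest set bit of x.)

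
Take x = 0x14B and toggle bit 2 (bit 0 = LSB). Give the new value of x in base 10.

x = 0000101001011
bit 2 is currently 0; toggle it via x ^ (1 << 2) = x ^ 4
→ 0000101001111 = 335

335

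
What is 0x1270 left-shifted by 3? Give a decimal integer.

37760

0x1270 = 0001001001110000
shift left by 3 → 1001001110000000 = 37760
(equivalently, 4720 × 2^3 = 4720 × 8)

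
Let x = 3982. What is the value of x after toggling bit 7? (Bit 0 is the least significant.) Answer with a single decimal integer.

3854

x = 00111110001110
bit 7 is currently 1; toggle it via x ^ (1 << 7) = x ^ 128
→ 00111100001110 = 3854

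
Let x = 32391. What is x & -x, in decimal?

x = 111111010000111 = 32391
-x (two's complement) = …000000101111001
AND   = 000000000000001 = 1
(x & -x isolates the lowest set bit of x.)

1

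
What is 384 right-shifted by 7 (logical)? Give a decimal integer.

384 = 110000000
shift right by 7 → 000000011 = 3
(equivalently, floor(384 / 128))

3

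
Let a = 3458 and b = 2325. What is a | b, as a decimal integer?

3458 = 110110000010
2325 = 100100010101
 OR → 110110010111 = 3479

3479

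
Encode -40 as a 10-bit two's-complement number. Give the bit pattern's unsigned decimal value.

984

40 in 10 bits: 0000101000
Invert: 1111010111
Add 1:  1111011000 = 984
(Check: 2^10 - 40 = 1024 - 40 = 984.)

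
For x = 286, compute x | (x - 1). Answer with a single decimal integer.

x = 100011110 = 286
x - 1 = 100011101
OR    = 100011111 = 287
(x | (x - 1) sets all bits below the lowest set bit.)

287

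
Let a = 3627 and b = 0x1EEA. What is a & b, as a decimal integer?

3627 = 0111000101011
0x1EEA = 1111011101010
AND → 0111000101010 = 3626

3626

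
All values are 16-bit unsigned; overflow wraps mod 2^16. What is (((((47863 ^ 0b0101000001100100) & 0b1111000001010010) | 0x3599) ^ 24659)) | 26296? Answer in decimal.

63480

47863 = 1011101011110111
0b0101000001100100 = 0101000001100100
→ ^ → 1110101010010011 = 60051
0b1111000001010010 = 1111000001010010
→ & → 1110000000010010 = 57362
0x3599 = 0011010110011001
→ | → 1111010110011011 = 62875
24659 = 0110000001010011
→ ^ → 1001010111001000 = 38344
26296 = 0110011010111000
→ | → 1111011111111000 = 63480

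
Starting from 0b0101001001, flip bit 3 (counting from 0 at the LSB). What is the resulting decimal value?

x = 0101001001
bit 3 is currently 1; toggle it via x ^ (1 << 3) = x ^ 8
→ 0101000001 = 321

321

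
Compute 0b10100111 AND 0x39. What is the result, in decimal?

a = 10100111
0x39 = 00111001
AND → 00100001 = 33

33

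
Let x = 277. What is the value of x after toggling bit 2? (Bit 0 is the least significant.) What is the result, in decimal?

x = 100010101
bit 2 is currently 1; toggle it via x ^ (1 << 2) = x ^ 4
→ 100010001 = 273

273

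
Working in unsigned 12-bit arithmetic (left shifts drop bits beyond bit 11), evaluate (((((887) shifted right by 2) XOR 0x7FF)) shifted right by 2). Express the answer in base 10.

887 = 001101110111
→ shifted right by 2 → 000011011101 = 221
0x7FF = 011111111111
→ XOR → 011100100010 = 1826
→ shifted right by 2 → 000111001000 = 456

456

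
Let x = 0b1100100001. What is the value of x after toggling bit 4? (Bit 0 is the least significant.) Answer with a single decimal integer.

x = 1100100001
bit 4 is currently 0; toggle it via x ^ (1 << 4) = x ^ 16
→ 1100110001 = 817

817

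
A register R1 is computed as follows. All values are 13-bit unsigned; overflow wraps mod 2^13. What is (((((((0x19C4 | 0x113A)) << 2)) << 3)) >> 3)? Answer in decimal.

0x19C4 = 1100111000100
0x113A = 1000100111010
→ | → 1100111111110 = 6654
→ << 2 (mod 2^13) → 0011111111000 = 2040
→ << 3 (mod 2^13) → 1111111000000 = 8128
→ >> 3 → 0001111111000 = 1016

1016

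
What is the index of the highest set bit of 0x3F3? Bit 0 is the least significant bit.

9

0x3F3 = 1111110011
The topmost 1 is at position 9 (since 2^9 = 512 ≤ 1011 < 1024).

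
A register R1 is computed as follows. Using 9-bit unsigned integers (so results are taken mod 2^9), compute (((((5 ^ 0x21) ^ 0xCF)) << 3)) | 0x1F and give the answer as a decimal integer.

351

5 = 000000101
0x21 = 000100001
→ ^ → 000100100 = 36
0xCF = 011001111
→ ^ → 011101011 = 235
→ << 3 (mod 2^9) → 101011000 = 344
0x1F = 000011111
→ | → 101011111 = 351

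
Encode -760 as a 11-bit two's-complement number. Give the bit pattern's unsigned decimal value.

760 in 11 bits: 01011111000
Invert: 10100000111
Add 1:  10100001000 = 1288
(Check: 2^11 - 760 = 2048 - 760 = 1288.)

1288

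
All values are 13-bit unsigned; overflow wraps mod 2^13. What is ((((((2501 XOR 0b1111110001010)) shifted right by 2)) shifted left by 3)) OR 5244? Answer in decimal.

2501 = 0100111000101
0b1111110001010 = 1111110001010
→ XOR → 1011001001111 = 5711
→ shifted right by 2 → 0010110010011 = 1427
→ shifted left by 3 (mod 2^13) → 0110010011000 = 3224
5244 = 1010001111100
→ OR → 1110011111100 = 7420

7420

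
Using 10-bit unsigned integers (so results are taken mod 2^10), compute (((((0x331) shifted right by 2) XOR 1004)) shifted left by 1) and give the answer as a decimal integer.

576

0x331 = 1100110001
→ shifted right by 2 → 0011001100 = 204
1004 = 1111101100
→ XOR → 1100100000 = 800
→ shifted left by 1 (mod 2^10) → 1001000000 = 576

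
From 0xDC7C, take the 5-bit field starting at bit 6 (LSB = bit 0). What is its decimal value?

17

v = 1101110001111100
Shift right by 6: 1101110001
Mask low 5 bits: 10001 = 17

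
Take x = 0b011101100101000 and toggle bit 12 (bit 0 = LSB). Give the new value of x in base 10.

11048

x = 011101100101000
bit 12 is currently 1; toggle it via x ^ (1 << 12) = x ^ 4096
→ 010101100101000 = 11048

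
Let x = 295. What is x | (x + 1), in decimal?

x = 100100111 = 295
x + 1 = 100101000
OR    = 100101111 = 303
(x | (x + 1) sets the lowest cleared bit.)

303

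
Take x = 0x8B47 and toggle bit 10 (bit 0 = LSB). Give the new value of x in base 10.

x = 1000101101000111
bit 10 is currently 0; toggle it via x ^ (1 << 10) = x ^ 1024
→ 1000111101000111 = 36679

36679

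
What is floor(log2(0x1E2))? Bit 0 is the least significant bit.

8

0x1E2 = 111100010
The topmost 1 is at position 8 (since 2^8 = 256 ≤ 482 < 512).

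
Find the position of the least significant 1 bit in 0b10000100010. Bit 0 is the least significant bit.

1

0b10000100010 = 10000100010
Trailing zeros: 1, so the lowest set bit is bit 1 (value 2).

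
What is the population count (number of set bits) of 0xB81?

0xB81 = 101110000001
Count the 1s: 1 + 1 + 1 + 1 + 1 = 5

5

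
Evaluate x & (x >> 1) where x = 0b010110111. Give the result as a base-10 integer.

x = 10110111 = 183
x>>1 = 01011011
AND  = 00010011 = 19
(x & (x >> 1) has a 1 wherever x has two consecutive 1 bits.)

19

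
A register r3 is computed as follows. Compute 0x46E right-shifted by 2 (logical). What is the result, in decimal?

0x46E = 10001101110
shift right by 2 → 00100011011 = 283
(equivalently, floor(1134 / 4))

283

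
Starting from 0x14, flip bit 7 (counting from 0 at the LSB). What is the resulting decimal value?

x = 000010100
bit 7 is currently 0; toggle it via x ^ (1 << 7) = x ^ 128
→ 010010100 = 148

148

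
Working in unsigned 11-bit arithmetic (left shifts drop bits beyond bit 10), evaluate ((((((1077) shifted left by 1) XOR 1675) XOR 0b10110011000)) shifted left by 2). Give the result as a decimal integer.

1077 = 10000110101
→ shifted left by 1 (mod 2^11) → 00001101010 = 106
1675 = 11010001011
→ XOR → 11011100001 = 1761
0b10110011000 = 10110011000
→ XOR → 01101111001 = 889
→ shifted left by 2 (mod 2^11) → 10111100100 = 1508

1508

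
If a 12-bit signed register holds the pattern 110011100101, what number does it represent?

pattern = 110011100101 (MSB is 1 ⇒ negative)
Invert: 001100011010, add 1 → 001100011011 = 795, so the value is -795.
(Equivalently: 3301 - 2^12 = 3301 - 4096 = -795.)

-795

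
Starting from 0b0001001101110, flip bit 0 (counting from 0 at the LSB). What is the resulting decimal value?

623

x = 0001001101110
bit 0 is currently 0; toggle it via x ^ (1 << 0) = x ^ 1
→ 0001001101111 = 623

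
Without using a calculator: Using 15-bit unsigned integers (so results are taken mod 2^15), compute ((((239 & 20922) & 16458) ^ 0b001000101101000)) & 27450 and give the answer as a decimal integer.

290

239 = 000000011101111
20922 = 101000110111010
→ & → 000000010101010 = 170
16458 = 100000001001010
→ & → 000000000001010 = 10
0b001000101101000 = 001000101101000
→ ^ → 001000101100010 = 4450
27450 = 110101100111010
→ & → 000000100100010 = 290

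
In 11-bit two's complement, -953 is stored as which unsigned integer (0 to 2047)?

1095

953 in 11 bits: 01110111001
Invert: 10001000110
Add 1:  10001000111 = 1095
(Check: 2^11 - 953 = 2048 - 953 = 1095.)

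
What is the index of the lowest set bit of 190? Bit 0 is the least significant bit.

1

190 = 10111110
Trailing zeros: 1, so the lowest set bit is bit 1 (value 2).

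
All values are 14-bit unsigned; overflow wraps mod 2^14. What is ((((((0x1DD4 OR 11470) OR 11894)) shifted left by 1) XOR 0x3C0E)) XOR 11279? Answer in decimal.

0x1DD4 = 01110111010100
11470 = 10110011001110
→ OR → 11110111011110 = 15838
11894 = 10111001110110
→ OR → 11111111111110 = 16382
→ shifted left by 1 (mod 2^14) → 11111111111100 = 16380
0x3C0E = 11110000001110
→ XOR → 00001111110010 = 1010
11279 = 10110000001111
→ XOR → 10111111111101 = 12285

12285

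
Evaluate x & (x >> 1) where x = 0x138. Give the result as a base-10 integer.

x = 100111000 = 312
x>>1 = 010011100
AND  = 000011000 = 24
(x & (x >> 1) has a 1 wherever x has two consecutive 1 bits.)

24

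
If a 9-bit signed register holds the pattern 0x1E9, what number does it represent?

pattern = 111101001 (MSB is 1 ⇒ negative)
Invert: 000010110, add 1 → 000010111 = 23, so the value is -23.
(Equivalently: 489 - 2^9 = 489 - 512 = -23.)

-23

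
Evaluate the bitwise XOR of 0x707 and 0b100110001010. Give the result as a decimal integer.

0x707 = 011100000111
b = 100110001010
XOR → 111010001101 = 3725

3725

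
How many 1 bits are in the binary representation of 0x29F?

7

0x29F = 1010011111
Count the 1s: 1 + 1 + 1 + 1 + 1 + 1 + 1 = 7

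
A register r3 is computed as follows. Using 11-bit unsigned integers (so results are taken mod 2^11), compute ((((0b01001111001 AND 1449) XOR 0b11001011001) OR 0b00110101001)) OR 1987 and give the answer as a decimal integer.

2043

0b01001111001 = 01001111001
1449 = 10110101001
→ AND → 00000101001 = 41
0b11001011001 = 11001011001
→ XOR → 11001110000 = 1648
0b00110101001 = 00110101001
→ OR → 11111111001 = 2041
1987 = 11111000011
→ OR → 11111111011 = 2043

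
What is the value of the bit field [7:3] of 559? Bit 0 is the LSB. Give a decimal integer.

v = 1000101111
Shift right by 3: 1000101
Mask low 5 bits: 00101 = 5

5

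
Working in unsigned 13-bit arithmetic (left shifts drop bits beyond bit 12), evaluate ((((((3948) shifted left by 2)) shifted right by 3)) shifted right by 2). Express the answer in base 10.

3948 = 0111101101100
→ shifted left by 2 (mod 2^13) → 1110110110000 = 7600
→ shifted right by 3 → 0001110110110 = 950
→ shifted right by 2 → 0000011101101 = 237

237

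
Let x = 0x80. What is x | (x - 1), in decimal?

x = 10000000 = 128
x - 1 = 01111111
OR    = 11111111 = 255
(x | (x - 1) sets all bits below the lowest set bit.)

255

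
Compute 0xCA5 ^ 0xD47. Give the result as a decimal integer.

0xCA5 = 110010100101
0xD47 = 110101000111
XOR → 000111100010 = 482

482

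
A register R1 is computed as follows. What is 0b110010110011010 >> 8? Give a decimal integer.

x = 110010110011010
shift right by 8 → 000000001100101 = 101
(equivalently, floor(26010 / 256))

101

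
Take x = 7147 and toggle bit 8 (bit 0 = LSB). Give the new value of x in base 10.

x = 1101111101011
bit 8 is currently 1; toggle it via x ^ (1 << 8) = x ^ 256
→ 1101011101011 = 6891

6891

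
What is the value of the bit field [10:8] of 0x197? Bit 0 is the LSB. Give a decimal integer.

1

v = 00110010111
Shift right by 8: 001
Mask low 3 bits: 001 = 1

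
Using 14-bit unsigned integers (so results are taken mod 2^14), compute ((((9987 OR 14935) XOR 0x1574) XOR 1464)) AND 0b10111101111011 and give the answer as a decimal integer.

12059

9987 = 10011100000011
14935 = 11101001010111
→ OR → 11111101010111 = 16215
0x1574 = 01010101110100
→ XOR → 10101000100011 = 10787
1464 = 00010110111000
→ XOR → 10111110011011 = 12187
0b10111101111011 = 10111101111011
→ AND → 10111100011011 = 12059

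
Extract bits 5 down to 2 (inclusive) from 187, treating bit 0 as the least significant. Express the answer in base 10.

14

v = 010111011
Shift right by 2: 0101110
Mask low 4 bits: 1110 = 14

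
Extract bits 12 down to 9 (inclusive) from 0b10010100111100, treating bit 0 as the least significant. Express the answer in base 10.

2

v = 10010100111100
Shift right by 9: 10010
Mask low 4 bits: 0010 = 2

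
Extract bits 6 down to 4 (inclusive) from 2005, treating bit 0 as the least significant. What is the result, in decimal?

5

v = 11111010101
Shift right by 4: 1111101
Mask low 3 bits: 101 = 5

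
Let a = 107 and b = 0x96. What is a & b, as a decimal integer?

2

107 = 01101011
0x96 = 10010110
AND → 00000010 = 2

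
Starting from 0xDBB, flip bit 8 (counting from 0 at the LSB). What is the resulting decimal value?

x = 110110111011
bit 8 is currently 1; toggle it via x ^ (1 << 8) = x ^ 256
→ 110010111011 = 3259

3259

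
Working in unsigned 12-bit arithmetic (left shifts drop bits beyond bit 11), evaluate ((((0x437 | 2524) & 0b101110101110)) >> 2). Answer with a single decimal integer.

619

0x437 = 010000110111
2524 = 100111011100
→ | → 110111111111 = 3583
0b101110101110 = 101110101110
→ & → 100110101110 = 2478
→ >> 2 → 001001101011 = 619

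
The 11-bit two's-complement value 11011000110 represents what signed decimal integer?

pattern = 11011000110 (MSB is 1 ⇒ negative)
Invert: 00100111001, add 1 → 00100111010 = 314, so the value is -314.
(Equivalently: 1734 - 2^11 = 1734 - 2048 = -314.)

-314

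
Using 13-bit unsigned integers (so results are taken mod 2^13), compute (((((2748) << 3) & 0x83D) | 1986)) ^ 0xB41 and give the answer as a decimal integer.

3235

2748 = 0101010111100
→ << 3 (mod 2^13) → 1010111100000 = 5600
0x83D = 0100000111101
→ & → 0000000100000 = 32
1986 = 0011111000010
→ | → 0011111100010 = 2018
0xB41 = 0101101000001
→ ^ → 0110010100011 = 3235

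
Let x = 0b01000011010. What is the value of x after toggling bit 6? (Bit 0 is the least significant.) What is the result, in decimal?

602

x = 01000011010
bit 6 is currently 0; toggle it via x ^ (1 << 6) = x ^ 64
→ 01001011010 = 602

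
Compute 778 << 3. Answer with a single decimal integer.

6224

778 = 0001100001010
shift left by 3 → 1100001010000 = 6224
(equivalently, 778 × 2^3 = 778 × 8)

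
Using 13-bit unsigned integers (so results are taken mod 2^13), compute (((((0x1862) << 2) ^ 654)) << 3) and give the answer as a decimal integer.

0x1862 = 1100001100010
→ << 2 (mod 2^13) → 0000110001000 = 392
654 = 0001010001110
→ ^ → 0001100000110 = 774
→ << 3 (mod 2^13) → 1100000110000 = 6192

6192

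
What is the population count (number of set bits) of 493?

7

493 = 111101101
Count the 1s: 1 + 1 + 1 + 1 + 1 + 1 + 1 = 7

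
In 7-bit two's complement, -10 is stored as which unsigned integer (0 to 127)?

10 in 7 bits: 0001010
Invert: 1110101
Add 1:  1110110 = 118
(Check: 2^7 - 10 = 128 - 10 = 118.)

118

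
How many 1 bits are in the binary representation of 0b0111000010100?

n = 111000010100
Count the 1s: 1 + 1 + 1 + 1 + 1 = 5

5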